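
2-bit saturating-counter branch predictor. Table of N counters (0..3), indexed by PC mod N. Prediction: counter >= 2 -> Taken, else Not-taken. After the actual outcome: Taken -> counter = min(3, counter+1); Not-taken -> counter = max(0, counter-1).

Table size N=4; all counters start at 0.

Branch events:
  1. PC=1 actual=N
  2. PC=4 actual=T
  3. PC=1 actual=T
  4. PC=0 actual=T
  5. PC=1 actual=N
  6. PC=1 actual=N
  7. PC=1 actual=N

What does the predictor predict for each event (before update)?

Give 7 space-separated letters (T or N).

Ev 1: PC=1 idx=1 pred=N actual=N -> ctr[1]=0
Ev 2: PC=4 idx=0 pred=N actual=T -> ctr[0]=1
Ev 3: PC=1 idx=1 pred=N actual=T -> ctr[1]=1
Ev 4: PC=0 idx=0 pred=N actual=T -> ctr[0]=2
Ev 5: PC=1 idx=1 pred=N actual=N -> ctr[1]=0
Ev 6: PC=1 idx=1 pred=N actual=N -> ctr[1]=0
Ev 7: PC=1 idx=1 pred=N actual=N -> ctr[1]=0

Answer: N N N N N N N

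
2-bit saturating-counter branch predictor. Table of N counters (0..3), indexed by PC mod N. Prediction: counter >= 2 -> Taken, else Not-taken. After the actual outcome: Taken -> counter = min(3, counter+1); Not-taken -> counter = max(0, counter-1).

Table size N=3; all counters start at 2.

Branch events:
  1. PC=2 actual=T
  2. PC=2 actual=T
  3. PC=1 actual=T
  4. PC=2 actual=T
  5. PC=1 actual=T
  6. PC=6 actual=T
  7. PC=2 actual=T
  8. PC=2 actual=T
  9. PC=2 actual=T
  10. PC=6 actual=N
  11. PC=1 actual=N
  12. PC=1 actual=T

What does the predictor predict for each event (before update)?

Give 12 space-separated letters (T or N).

Ev 1: PC=2 idx=2 pred=T actual=T -> ctr[2]=3
Ev 2: PC=2 idx=2 pred=T actual=T -> ctr[2]=3
Ev 3: PC=1 idx=1 pred=T actual=T -> ctr[1]=3
Ev 4: PC=2 idx=2 pred=T actual=T -> ctr[2]=3
Ev 5: PC=1 idx=1 pred=T actual=T -> ctr[1]=3
Ev 6: PC=6 idx=0 pred=T actual=T -> ctr[0]=3
Ev 7: PC=2 idx=2 pred=T actual=T -> ctr[2]=3
Ev 8: PC=2 idx=2 pred=T actual=T -> ctr[2]=3
Ev 9: PC=2 idx=2 pred=T actual=T -> ctr[2]=3
Ev 10: PC=6 idx=0 pred=T actual=N -> ctr[0]=2
Ev 11: PC=1 idx=1 pred=T actual=N -> ctr[1]=2
Ev 12: PC=1 idx=1 pred=T actual=T -> ctr[1]=3

Answer: T T T T T T T T T T T T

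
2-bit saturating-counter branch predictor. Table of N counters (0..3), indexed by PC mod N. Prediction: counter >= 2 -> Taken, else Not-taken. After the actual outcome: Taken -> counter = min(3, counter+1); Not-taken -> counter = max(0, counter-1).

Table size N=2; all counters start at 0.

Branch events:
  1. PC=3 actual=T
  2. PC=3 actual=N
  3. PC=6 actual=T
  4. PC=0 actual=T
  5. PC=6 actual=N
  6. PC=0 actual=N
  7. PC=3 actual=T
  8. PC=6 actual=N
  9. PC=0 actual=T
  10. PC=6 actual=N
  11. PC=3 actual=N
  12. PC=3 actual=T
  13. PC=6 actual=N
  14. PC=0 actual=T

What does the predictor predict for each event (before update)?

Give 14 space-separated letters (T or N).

Ev 1: PC=3 idx=1 pred=N actual=T -> ctr[1]=1
Ev 2: PC=3 idx=1 pred=N actual=N -> ctr[1]=0
Ev 3: PC=6 idx=0 pred=N actual=T -> ctr[0]=1
Ev 4: PC=0 idx=0 pred=N actual=T -> ctr[0]=2
Ev 5: PC=6 idx=0 pred=T actual=N -> ctr[0]=1
Ev 6: PC=0 idx=0 pred=N actual=N -> ctr[0]=0
Ev 7: PC=3 idx=1 pred=N actual=T -> ctr[1]=1
Ev 8: PC=6 idx=0 pred=N actual=N -> ctr[0]=0
Ev 9: PC=0 idx=0 pred=N actual=T -> ctr[0]=1
Ev 10: PC=6 idx=0 pred=N actual=N -> ctr[0]=0
Ev 11: PC=3 idx=1 pred=N actual=N -> ctr[1]=0
Ev 12: PC=3 idx=1 pred=N actual=T -> ctr[1]=1
Ev 13: PC=6 idx=0 pred=N actual=N -> ctr[0]=0
Ev 14: PC=0 idx=0 pred=N actual=T -> ctr[0]=1

Answer: N N N N T N N N N N N N N N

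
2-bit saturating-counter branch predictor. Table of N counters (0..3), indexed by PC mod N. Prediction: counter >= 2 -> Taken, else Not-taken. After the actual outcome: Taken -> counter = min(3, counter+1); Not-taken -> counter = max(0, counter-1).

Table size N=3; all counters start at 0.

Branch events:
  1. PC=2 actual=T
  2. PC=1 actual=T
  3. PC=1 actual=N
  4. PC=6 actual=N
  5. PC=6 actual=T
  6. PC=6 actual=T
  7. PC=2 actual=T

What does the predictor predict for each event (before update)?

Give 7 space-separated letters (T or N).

Ev 1: PC=2 idx=2 pred=N actual=T -> ctr[2]=1
Ev 2: PC=1 idx=1 pred=N actual=T -> ctr[1]=1
Ev 3: PC=1 idx=1 pred=N actual=N -> ctr[1]=0
Ev 4: PC=6 idx=0 pred=N actual=N -> ctr[0]=0
Ev 5: PC=6 idx=0 pred=N actual=T -> ctr[0]=1
Ev 6: PC=6 idx=0 pred=N actual=T -> ctr[0]=2
Ev 7: PC=2 idx=2 pred=N actual=T -> ctr[2]=2

Answer: N N N N N N N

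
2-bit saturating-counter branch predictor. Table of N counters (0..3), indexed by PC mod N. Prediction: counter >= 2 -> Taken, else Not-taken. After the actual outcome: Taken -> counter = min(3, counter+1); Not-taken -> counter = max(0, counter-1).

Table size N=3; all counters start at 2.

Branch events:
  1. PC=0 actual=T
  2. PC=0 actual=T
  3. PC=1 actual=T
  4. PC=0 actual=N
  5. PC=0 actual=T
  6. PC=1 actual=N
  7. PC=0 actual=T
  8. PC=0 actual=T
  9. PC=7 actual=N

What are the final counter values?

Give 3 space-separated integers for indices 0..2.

Ev 1: PC=0 idx=0 pred=T actual=T -> ctr[0]=3
Ev 2: PC=0 idx=0 pred=T actual=T -> ctr[0]=3
Ev 3: PC=1 idx=1 pred=T actual=T -> ctr[1]=3
Ev 4: PC=0 idx=0 pred=T actual=N -> ctr[0]=2
Ev 5: PC=0 idx=0 pred=T actual=T -> ctr[0]=3
Ev 6: PC=1 idx=1 pred=T actual=N -> ctr[1]=2
Ev 7: PC=0 idx=0 pred=T actual=T -> ctr[0]=3
Ev 8: PC=0 idx=0 pred=T actual=T -> ctr[0]=3
Ev 9: PC=7 idx=1 pred=T actual=N -> ctr[1]=1

Answer: 3 1 2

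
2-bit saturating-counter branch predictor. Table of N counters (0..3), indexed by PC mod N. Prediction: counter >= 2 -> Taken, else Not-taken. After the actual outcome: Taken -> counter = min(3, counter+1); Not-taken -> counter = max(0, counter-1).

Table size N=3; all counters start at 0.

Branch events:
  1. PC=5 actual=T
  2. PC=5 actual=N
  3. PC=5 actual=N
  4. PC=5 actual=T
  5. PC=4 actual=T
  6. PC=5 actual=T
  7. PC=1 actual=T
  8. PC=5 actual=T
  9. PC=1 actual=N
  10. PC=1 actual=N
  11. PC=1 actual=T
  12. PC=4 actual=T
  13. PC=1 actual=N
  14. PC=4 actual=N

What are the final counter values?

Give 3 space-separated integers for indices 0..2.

Answer: 0 0 3

Derivation:
Ev 1: PC=5 idx=2 pred=N actual=T -> ctr[2]=1
Ev 2: PC=5 idx=2 pred=N actual=N -> ctr[2]=0
Ev 3: PC=5 idx=2 pred=N actual=N -> ctr[2]=0
Ev 4: PC=5 idx=2 pred=N actual=T -> ctr[2]=1
Ev 5: PC=4 idx=1 pred=N actual=T -> ctr[1]=1
Ev 6: PC=5 idx=2 pred=N actual=T -> ctr[2]=2
Ev 7: PC=1 idx=1 pred=N actual=T -> ctr[1]=2
Ev 8: PC=5 idx=2 pred=T actual=T -> ctr[2]=3
Ev 9: PC=1 idx=1 pred=T actual=N -> ctr[1]=1
Ev 10: PC=1 idx=1 pred=N actual=N -> ctr[1]=0
Ev 11: PC=1 idx=1 pred=N actual=T -> ctr[1]=1
Ev 12: PC=4 idx=1 pred=N actual=T -> ctr[1]=2
Ev 13: PC=1 idx=1 pred=T actual=N -> ctr[1]=1
Ev 14: PC=4 idx=1 pred=N actual=N -> ctr[1]=0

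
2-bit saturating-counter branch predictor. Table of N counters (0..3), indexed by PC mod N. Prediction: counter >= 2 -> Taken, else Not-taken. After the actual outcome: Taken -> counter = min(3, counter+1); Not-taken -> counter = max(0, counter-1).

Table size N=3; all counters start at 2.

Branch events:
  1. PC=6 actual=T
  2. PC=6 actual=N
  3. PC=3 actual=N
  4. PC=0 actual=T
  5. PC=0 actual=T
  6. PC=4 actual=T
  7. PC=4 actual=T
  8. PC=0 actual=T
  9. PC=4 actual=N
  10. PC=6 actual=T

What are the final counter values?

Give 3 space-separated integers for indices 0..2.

Ev 1: PC=6 idx=0 pred=T actual=T -> ctr[0]=3
Ev 2: PC=6 idx=0 pred=T actual=N -> ctr[0]=2
Ev 3: PC=3 idx=0 pred=T actual=N -> ctr[0]=1
Ev 4: PC=0 idx=0 pred=N actual=T -> ctr[0]=2
Ev 5: PC=0 idx=0 pred=T actual=T -> ctr[0]=3
Ev 6: PC=4 idx=1 pred=T actual=T -> ctr[1]=3
Ev 7: PC=4 idx=1 pred=T actual=T -> ctr[1]=3
Ev 8: PC=0 idx=0 pred=T actual=T -> ctr[0]=3
Ev 9: PC=4 idx=1 pred=T actual=N -> ctr[1]=2
Ev 10: PC=6 idx=0 pred=T actual=T -> ctr[0]=3

Answer: 3 2 2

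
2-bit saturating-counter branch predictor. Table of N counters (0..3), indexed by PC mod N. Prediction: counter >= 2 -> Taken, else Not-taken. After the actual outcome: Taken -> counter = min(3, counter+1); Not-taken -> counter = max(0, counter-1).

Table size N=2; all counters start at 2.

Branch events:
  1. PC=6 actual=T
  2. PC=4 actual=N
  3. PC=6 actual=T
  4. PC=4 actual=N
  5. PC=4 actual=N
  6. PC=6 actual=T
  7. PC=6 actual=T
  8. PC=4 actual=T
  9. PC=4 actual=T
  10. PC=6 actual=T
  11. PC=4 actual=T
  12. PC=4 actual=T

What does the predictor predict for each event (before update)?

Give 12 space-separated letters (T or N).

Ev 1: PC=6 idx=0 pred=T actual=T -> ctr[0]=3
Ev 2: PC=4 idx=0 pred=T actual=N -> ctr[0]=2
Ev 3: PC=6 idx=0 pred=T actual=T -> ctr[0]=3
Ev 4: PC=4 idx=0 pred=T actual=N -> ctr[0]=2
Ev 5: PC=4 idx=0 pred=T actual=N -> ctr[0]=1
Ev 6: PC=6 idx=0 pred=N actual=T -> ctr[0]=2
Ev 7: PC=6 idx=0 pred=T actual=T -> ctr[0]=3
Ev 8: PC=4 idx=0 pred=T actual=T -> ctr[0]=3
Ev 9: PC=4 idx=0 pred=T actual=T -> ctr[0]=3
Ev 10: PC=6 idx=0 pred=T actual=T -> ctr[0]=3
Ev 11: PC=4 idx=0 pred=T actual=T -> ctr[0]=3
Ev 12: PC=4 idx=0 pred=T actual=T -> ctr[0]=3

Answer: T T T T T N T T T T T T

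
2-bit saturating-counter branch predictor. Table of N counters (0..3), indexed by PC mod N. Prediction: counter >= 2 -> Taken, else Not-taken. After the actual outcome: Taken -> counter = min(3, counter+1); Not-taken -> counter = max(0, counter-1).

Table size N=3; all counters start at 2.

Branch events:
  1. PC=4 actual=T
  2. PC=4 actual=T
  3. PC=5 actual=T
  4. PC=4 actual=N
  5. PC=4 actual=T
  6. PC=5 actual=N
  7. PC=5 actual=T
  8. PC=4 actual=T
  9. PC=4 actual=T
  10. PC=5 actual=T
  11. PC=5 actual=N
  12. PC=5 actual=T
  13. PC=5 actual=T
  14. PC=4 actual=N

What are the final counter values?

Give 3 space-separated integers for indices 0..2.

Ev 1: PC=4 idx=1 pred=T actual=T -> ctr[1]=3
Ev 2: PC=4 idx=1 pred=T actual=T -> ctr[1]=3
Ev 3: PC=5 idx=2 pred=T actual=T -> ctr[2]=3
Ev 4: PC=4 idx=1 pred=T actual=N -> ctr[1]=2
Ev 5: PC=4 idx=1 pred=T actual=T -> ctr[1]=3
Ev 6: PC=5 idx=2 pred=T actual=N -> ctr[2]=2
Ev 7: PC=5 idx=2 pred=T actual=T -> ctr[2]=3
Ev 8: PC=4 idx=1 pred=T actual=T -> ctr[1]=3
Ev 9: PC=4 idx=1 pred=T actual=T -> ctr[1]=3
Ev 10: PC=5 idx=2 pred=T actual=T -> ctr[2]=3
Ev 11: PC=5 idx=2 pred=T actual=N -> ctr[2]=2
Ev 12: PC=5 idx=2 pred=T actual=T -> ctr[2]=3
Ev 13: PC=5 idx=2 pred=T actual=T -> ctr[2]=3
Ev 14: PC=4 idx=1 pred=T actual=N -> ctr[1]=2

Answer: 2 2 3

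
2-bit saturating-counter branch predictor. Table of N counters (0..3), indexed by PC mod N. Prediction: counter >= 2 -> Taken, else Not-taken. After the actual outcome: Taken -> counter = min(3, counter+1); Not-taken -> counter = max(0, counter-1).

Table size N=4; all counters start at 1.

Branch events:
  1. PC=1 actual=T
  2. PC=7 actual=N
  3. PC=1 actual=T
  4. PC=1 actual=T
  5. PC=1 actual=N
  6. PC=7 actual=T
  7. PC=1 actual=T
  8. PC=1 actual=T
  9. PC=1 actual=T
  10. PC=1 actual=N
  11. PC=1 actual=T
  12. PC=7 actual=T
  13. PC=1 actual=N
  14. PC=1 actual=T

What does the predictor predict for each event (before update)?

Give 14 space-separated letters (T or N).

Ev 1: PC=1 idx=1 pred=N actual=T -> ctr[1]=2
Ev 2: PC=7 idx=3 pred=N actual=N -> ctr[3]=0
Ev 3: PC=1 idx=1 pred=T actual=T -> ctr[1]=3
Ev 4: PC=1 idx=1 pred=T actual=T -> ctr[1]=3
Ev 5: PC=1 idx=1 pred=T actual=N -> ctr[1]=2
Ev 6: PC=7 idx=3 pred=N actual=T -> ctr[3]=1
Ev 7: PC=1 idx=1 pred=T actual=T -> ctr[1]=3
Ev 8: PC=1 idx=1 pred=T actual=T -> ctr[1]=3
Ev 9: PC=1 idx=1 pred=T actual=T -> ctr[1]=3
Ev 10: PC=1 idx=1 pred=T actual=N -> ctr[1]=2
Ev 11: PC=1 idx=1 pred=T actual=T -> ctr[1]=3
Ev 12: PC=7 idx=3 pred=N actual=T -> ctr[3]=2
Ev 13: PC=1 idx=1 pred=T actual=N -> ctr[1]=2
Ev 14: PC=1 idx=1 pred=T actual=T -> ctr[1]=3

Answer: N N T T T N T T T T T N T T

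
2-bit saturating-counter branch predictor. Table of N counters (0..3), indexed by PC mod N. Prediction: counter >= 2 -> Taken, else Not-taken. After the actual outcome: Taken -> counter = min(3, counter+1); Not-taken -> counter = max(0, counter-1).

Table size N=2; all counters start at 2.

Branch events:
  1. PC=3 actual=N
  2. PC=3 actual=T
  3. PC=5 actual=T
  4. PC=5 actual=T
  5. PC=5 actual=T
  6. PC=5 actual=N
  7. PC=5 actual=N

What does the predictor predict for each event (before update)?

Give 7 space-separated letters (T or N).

Ev 1: PC=3 idx=1 pred=T actual=N -> ctr[1]=1
Ev 2: PC=3 idx=1 pred=N actual=T -> ctr[1]=2
Ev 3: PC=5 idx=1 pred=T actual=T -> ctr[1]=3
Ev 4: PC=5 idx=1 pred=T actual=T -> ctr[1]=3
Ev 5: PC=5 idx=1 pred=T actual=T -> ctr[1]=3
Ev 6: PC=5 idx=1 pred=T actual=N -> ctr[1]=2
Ev 7: PC=5 idx=1 pred=T actual=N -> ctr[1]=1

Answer: T N T T T T T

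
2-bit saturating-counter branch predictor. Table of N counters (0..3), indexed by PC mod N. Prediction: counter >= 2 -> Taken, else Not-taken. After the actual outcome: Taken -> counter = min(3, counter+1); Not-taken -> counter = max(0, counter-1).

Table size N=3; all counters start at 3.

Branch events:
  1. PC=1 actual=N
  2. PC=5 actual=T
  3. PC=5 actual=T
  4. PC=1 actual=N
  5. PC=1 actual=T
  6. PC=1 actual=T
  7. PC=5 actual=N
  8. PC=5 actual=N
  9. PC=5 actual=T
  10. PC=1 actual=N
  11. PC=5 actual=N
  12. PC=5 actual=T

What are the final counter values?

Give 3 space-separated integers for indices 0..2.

Answer: 3 2 2

Derivation:
Ev 1: PC=1 idx=1 pred=T actual=N -> ctr[1]=2
Ev 2: PC=5 idx=2 pred=T actual=T -> ctr[2]=3
Ev 3: PC=5 idx=2 pred=T actual=T -> ctr[2]=3
Ev 4: PC=1 idx=1 pred=T actual=N -> ctr[1]=1
Ev 5: PC=1 idx=1 pred=N actual=T -> ctr[1]=2
Ev 6: PC=1 idx=1 pred=T actual=T -> ctr[1]=3
Ev 7: PC=5 idx=2 pred=T actual=N -> ctr[2]=2
Ev 8: PC=5 idx=2 pred=T actual=N -> ctr[2]=1
Ev 9: PC=5 idx=2 pred=N actual=T -> ctr[2]=2
Ev 10: PC=1 idx=1 pred=T actual=N -> ctr[1]=2
Ev 11: PC=5 idx=2 pred=T actual=N -> ctr[2]=1
Ev 12: PC=5 idx=2 pred=N actual=T -> ctr[2]=2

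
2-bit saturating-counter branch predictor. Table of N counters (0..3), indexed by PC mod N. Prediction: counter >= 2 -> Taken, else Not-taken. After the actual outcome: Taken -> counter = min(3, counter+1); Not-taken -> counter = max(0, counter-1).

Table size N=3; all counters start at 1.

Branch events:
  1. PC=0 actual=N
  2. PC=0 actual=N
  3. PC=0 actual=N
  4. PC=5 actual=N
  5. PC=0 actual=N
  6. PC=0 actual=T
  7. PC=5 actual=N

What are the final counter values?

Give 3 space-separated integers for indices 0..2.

Ev 1: PC=0 idx=0 pred=N actual=N -> ctr[0]=0
Ev 2: PC=0 idx=0 pred=N actual=N -> ctr[0]=0
Ev 3: PC=0 idx=0 pred=N actual=N -> ctr[0]=0
Ev 4: PC=5 idx=2 pred=N actual=N -> ctr[2]=0
Ev 5: PC=0 idx=0 pred=N actual=N -> ctr[0]=0
Ev 6: PC=0 idx=0 pred=N actual=T -> ctr[0]=1
Ev 7: PC=5 idx=2 pred=N actual=N -> ctr[2]=0

Answer: 1 1 0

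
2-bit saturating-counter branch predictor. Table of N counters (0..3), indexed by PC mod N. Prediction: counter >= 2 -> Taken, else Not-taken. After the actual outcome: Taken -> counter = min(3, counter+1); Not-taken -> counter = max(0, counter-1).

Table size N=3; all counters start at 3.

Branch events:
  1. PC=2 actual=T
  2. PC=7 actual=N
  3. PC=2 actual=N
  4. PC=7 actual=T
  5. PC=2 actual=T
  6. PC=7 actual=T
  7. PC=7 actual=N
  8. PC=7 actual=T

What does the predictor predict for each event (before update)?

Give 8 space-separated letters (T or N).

Answer: T T T T T T T T

Derivation:
Ev 1: PC=2 idx=2 pred=T actual=T -> ctr[2]=3
Ev 2: PC=7 idx=1 pred=T actual=N -> ctr[1]=2
Ev 3: PC=2 idx=2 pred=T actual=N -> ctr[2]=2
Ev 4: PC=7 idx=1 pred=T actual=T -> ctr[1]=3
Ev 5: PC=2 idx=2 pred=T actual=T -> ctr[2]=3
Ev 6: PC=7 idx=1 pred=T actual=T -> ctr[1]=3
Ev 7: PC=7 idx=1 pred=T actual=N -> ctr[1]=2
Ev 8: PC=7 idx=1 pred=T actual=T -> ctr[1]=3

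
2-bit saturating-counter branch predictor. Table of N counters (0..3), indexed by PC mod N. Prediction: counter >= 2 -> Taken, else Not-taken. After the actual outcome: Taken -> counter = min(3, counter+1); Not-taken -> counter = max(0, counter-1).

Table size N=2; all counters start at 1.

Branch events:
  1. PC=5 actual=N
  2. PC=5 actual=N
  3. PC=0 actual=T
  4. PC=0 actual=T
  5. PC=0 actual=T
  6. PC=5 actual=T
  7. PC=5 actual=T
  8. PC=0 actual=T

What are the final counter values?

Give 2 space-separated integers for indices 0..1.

Answer: 3 2

Derivation:
Ev 1: PC=5 idx=1 pred=N actual=N -> ctr[1]=0
Ev 2: PC=5 idx=1 pred=N actual=N -> ctr[1]=0
Ev 3: PC=0 idx=0 pred=N actual=T -> ctr[0]=2
Ev 4: PC=0 idx=0 pred=T actual=T -> ctr[0]=3
Ev 5: PC=0 idx=0 pred=T actual=T -> ctr[0]=3
Ev 6: PC=5 idx=1 pred=N actual=T -> ctr[1]=1
Ev 7: PC=5 idx=1 pred=N actual=T -> ctr[1]=2
Ev 8: PC=0 idx=0 pred=T actual=T -> ctr[0]=3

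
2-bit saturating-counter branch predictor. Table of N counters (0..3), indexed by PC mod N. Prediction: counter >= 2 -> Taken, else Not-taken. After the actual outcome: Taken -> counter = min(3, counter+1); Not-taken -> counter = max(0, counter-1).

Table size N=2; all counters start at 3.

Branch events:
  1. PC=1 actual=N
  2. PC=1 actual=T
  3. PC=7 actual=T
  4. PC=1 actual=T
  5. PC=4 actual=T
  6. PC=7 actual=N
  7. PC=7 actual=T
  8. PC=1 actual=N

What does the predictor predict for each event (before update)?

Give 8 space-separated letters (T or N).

Ev 1: PC=1 idx=1 pred=T actual=N -> ctr[1]=2
Ev 2: PC=1 idx=1 pred=T actual=T -> ctr[1]=3
Ev 3: PC=7 idx=1 pred=T actual=T -> ctr[1]=3
Ev 4: PC=1 idx=1 pred=T actual=T -> ctr[1]=3
Ev 5: PC=4 idx=0 pred=T actual=T -> ctr[0]=3
Ev 6: PC=7 idx=1 pred=T actual=N -> ctr[1]=2
Ev 7: PC=7 idx=1 pred=T actual=T -> ctr[1]=3
Ev 8: PC=1 idx=1 pred=T actual=N -> ctr[1]=2

Answer: T T T T T T T T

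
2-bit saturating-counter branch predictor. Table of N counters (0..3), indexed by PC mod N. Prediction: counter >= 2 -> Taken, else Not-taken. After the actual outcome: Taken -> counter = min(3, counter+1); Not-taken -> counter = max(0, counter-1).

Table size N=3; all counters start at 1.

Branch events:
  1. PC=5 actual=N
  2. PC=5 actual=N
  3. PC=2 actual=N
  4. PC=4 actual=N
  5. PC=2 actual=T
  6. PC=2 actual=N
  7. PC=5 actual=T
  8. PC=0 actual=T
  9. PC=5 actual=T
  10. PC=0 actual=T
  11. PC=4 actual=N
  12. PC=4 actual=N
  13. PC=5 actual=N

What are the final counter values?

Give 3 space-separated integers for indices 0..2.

Answer: 3 0 1

Derivation:
Ev 1: PC=5 idx=2 pred=N actual=N -> ctr[2]=0
Ev 2: PC=5 idx=2 pred=N actual=N -> ctr[2]=0
Ev 3: PC=2 idx=2 pred=N actual=N -> ctr[2]=0
Ev 4: PC=4 idx=1 pred=N actual=N -> ctr[1]=0
Ev 5: PC=2 idx=2 pred=N actual=T -> ctr[2]=1
Ev 6: PC=2 idx=2 pred=N actual=N -> ctr[2]=0
Ev 7: PC=5 idx=2 pred=N actual=T -> ctr[2]=1
Ev 8: PC=0 idx=0 pred=N actual=T -> ctr[0]=2
Ev 9: PC=5 idx=2 pred=N actual=T -> ctr[2]=2
Ev 10: PC=0 idx=0 pred=T actual=T -> ctr[0]=3
Ev 11: PC=4 idx=1 pred=N actual=N -> ctr[1]=0
Ev 12: PC=4 idx=1 pred=N actual=N -> ctr[1]=0
Ev 13: PC=5 idx=2 pred=T actual=N -> ctr[2]=1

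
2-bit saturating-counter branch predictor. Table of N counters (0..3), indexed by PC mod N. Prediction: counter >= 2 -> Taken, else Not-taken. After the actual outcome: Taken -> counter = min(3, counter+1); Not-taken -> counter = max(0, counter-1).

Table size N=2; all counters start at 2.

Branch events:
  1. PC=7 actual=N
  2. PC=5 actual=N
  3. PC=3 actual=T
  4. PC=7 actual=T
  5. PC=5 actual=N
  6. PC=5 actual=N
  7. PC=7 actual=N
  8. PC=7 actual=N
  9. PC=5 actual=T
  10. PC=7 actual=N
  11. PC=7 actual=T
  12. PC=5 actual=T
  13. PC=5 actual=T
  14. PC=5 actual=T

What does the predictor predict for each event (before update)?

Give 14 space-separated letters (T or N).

Ev 1: PC=7 idx=1 pred=T actual=N -> ctr[1]=1
Ev 2: PC=5 idx=1 pred=N actual=N -> ctr[1]=0
Ev 3: PC=3 idx=1 pred=N actual=T -> ctr[1]=1
Ev 4: PC=7 idx=1 pred=N actual=T -> ctr[1]=2
Ev 5: PC=5 idx=1 pred=T actual=N -> ctr[1]=1
Ev 6: PC=5 idx=1 pred=N actual=N -> ctr[1]=0
Ev 7: PC=7 idx=1 pred=N actual=N -> ctr[1]=0
Ev 8: PC=7 idx=1 pred=N actual=N -> ctr[1]=0
Ev 9: PC=5 idx=1 pred=N actual=T -> ctr[1]=1
Ev 10: PC=7 idx=1 pred=N actual=N -> ctr[1]=0
Ev 11: PC=7 idx=1 pred=N actual=T -> ctr[1]=1
Ev 12: PC=5 idx=1 pred=N actual=T -> ctr[1]=2
Ev 13: PC=5 idx=1 pred=T actual=T -> ctr[1]=3
Ev 14: PC=5 idx=1 pred=T actual=T -> ctr[1]=3

Answer: T N N N T N N N N N N N T T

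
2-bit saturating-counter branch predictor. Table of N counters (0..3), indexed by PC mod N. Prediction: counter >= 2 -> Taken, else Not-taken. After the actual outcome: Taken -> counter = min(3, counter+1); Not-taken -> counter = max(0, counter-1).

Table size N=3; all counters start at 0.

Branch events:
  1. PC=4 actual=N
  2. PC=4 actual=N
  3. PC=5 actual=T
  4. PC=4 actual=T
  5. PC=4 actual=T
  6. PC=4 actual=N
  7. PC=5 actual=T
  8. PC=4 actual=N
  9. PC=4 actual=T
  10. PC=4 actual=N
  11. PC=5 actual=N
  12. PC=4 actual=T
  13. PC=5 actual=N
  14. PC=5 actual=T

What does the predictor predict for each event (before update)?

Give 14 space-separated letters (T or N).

Answer: N N N N N T N N N N T N N N

Derivation:
Ev 1: PC=4 idx=1 pred=N actual=N -> ctr[1]=0
Ev 2: PC=4 idx=1 pred=N actual=N -> ctr[1]=0
Ev 3: PC=5 idx=2 pred=N actual=T -> ctr[2]=1
Ev 4: PC=4 idx=1 pred=N actual=T -> ctr[1]=1
Ev 5: PC=4 idx=1 pred=N actual=T -> ctr[1]=2
Ev 6: PC=4 idx=1 pred=T actual=N -> ctr[1]=1
Ev 7: PC=5 idx=2 pred=N actual=T -> ctr[2]=2
Ev 8: PC=4 idx=1 pred=N actual=N -> ctr[1]=0
Ev 9: PC=4 idx=1 pred=N actual=T -> ctr[1]=1
Ev 10: PC=4 idx=1 pred=N actual=N -> ctr[1]=0
Ev 11: PC=5 idx=2 pred=T actual=N -> ctr[2]=1
Ev 12: PC=4 idx=1 pred=N actual=T -> ctr[1]=1
Ev 13: PC=5 idx=2 pred=N actual=N -> ctr[2]=0
Ev 14: PC=5 idx=2 pred=N actual=T -> ctr[2]=1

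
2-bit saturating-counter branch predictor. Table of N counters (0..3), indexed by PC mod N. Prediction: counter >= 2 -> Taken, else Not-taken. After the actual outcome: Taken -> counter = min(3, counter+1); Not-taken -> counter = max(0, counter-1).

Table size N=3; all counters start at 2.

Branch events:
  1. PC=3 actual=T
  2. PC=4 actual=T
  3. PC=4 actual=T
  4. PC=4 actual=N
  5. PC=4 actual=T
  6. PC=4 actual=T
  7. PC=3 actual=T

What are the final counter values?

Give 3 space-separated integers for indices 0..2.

Answer: 3 3 2

Derivation:
Ev 1: PC=3 idx=0 pred=T actual=T -> ctr[0]=3
Ev 2: PC=4 idx=1 pred=T actual=T -> ctr[1]=3
Ev 3: PC=4 idx=1 pred=T actual=T -> ctr[1]=3
Ev 4: PC=4 idx=1 pred=T actual=N -> ctr[1]=2
Ev 5: PC=4 idx=1 pred=T actual=T -> ctr[1]=3
Ev 6: PC=4 idx=1 pred=T actual=T -> ctr[1]=3
Ev 7: PC=3 idx=0 pred=T actual=T -> ctr[0]=3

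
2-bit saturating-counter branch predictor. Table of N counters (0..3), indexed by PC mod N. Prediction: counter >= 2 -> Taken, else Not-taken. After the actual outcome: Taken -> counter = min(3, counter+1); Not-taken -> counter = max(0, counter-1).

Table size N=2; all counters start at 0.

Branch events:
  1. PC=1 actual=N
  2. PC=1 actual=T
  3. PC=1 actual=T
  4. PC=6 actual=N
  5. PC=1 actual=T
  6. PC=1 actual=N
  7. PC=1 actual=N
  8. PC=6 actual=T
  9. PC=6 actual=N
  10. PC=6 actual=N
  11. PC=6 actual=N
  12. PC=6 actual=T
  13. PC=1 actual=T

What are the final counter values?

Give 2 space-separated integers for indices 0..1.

Ev 1: PC=1 idx=1 pred=N actual=N -> ctr[1]=0
Ev 2: PC=1 idx=1 pred=N actual=T -> ctr[1]=1
Ev 3: PC=1 idx=1 pred=N actual=T -> ctr[1]=2
Ev 4: PC=6 idx=0 pred=N actual=N -> ctr[0]=0
Ev 5: PC=1 idx=1 pred=T actual=T -> ctr[1]=3
Ev 6: PC=1 idx=1 pred=T actual=N -> ctr[1]=2
Ev 7: PC=1 idx=1 pred=T actual=N -> ctr[1]=1
Ev 8: PC=6 idx=0 pred=N actual=T -> ctr[0]=1
Ev 9: PC=6 idx=0 pred=N actual=N -> ctr[0]=0
Ev 10: PC=6 idx=0 pred=N actual=N -> ctr[0]=0
Ev 11: PC=6 idx=0 pred=N actual=N -> ctr[0]=0
Ev 12: PC=6 idx=0 pred=N actual=T -> ctr[0]=1
Ev 13: PC=1 idx=1 pred=N actual=T -> ctr[1]=2

Answer: 1 2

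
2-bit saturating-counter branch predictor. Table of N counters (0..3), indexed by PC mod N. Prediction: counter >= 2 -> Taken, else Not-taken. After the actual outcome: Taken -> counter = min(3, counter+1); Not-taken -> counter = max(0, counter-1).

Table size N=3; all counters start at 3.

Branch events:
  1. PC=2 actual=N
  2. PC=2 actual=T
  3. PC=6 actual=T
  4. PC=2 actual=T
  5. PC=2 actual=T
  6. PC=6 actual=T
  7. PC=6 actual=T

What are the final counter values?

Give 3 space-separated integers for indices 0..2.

Answer: 3 3 3

Derivation:
Ev 1: PC=2 idx=2 pred=T actual=N -> ctr[2]=2
Ev 2: PC=2 idx=2 pred=T actual=T -> ctr[2]=3
Ev 3: PC=6 idx=0 pred=T actual=T -> ctr[0]=3
Ev 4: PC=2 idx=2 pred=T actual=T -> ctr[2]=3
Ev 5: PC=2 idx=2 pred=T actual=T -> ctr[2]=3
Ev 6: PC=6 idx=0 pred=T actual=T -> ctr[0]=3
Ev 7: PC=6 idx=0 pred=T actual=T -> ctr[0]=3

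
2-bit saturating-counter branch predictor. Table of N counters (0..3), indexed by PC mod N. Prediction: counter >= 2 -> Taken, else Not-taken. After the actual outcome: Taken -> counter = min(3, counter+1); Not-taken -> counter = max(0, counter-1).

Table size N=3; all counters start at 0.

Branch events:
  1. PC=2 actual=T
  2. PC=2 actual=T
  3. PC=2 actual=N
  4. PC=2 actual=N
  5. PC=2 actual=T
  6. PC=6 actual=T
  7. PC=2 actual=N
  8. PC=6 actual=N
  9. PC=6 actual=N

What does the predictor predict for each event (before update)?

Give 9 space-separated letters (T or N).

Ev 1: PC=2 idx=2 pred=N actual=T -> ctr[2]=1
Ev 2: PC=2 idx=2 pred=N actual=T -> ctr[2]=2
Ev 3: PC=2 idx=2 pred=T actual=N -> ctr[2]=1
Ev 4: PC=2 idx=2 pred=N actual=N -> ctr[2]=0
Ev 5: PC=2 idx=2 pred=N actual=T -> ctr[2]=1
Ev 6: PC=6 idx=0 pred=N actual=T -> ctr[0]=1
Ev 7: PC=2 idx=2 pred=N actual=N -> ctr[2]=0
Ev 8: PC=6 idx=0 pred=N actual=N -> ctr[0]=0
Ev 9: PC=6 idx=0 pred=N actual=N -> ctr[0]=0

Answer: N N T N N N N N N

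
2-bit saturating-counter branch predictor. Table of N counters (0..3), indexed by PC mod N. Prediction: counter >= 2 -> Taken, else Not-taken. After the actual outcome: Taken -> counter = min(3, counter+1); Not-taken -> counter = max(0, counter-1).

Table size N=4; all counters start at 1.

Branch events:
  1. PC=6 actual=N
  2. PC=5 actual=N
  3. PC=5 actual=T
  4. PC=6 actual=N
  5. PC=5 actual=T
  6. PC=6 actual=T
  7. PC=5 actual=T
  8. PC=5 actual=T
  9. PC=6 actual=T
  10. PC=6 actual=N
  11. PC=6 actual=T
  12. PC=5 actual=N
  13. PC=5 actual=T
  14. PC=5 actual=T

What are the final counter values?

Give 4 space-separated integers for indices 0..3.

Answer: 1 3 2 1

Derivation:
Ev 1: PC=6 idx=2 pred=N actual=N -> ctr[2]=0
Ev 2: PC=5 idx=1 pred=N actual=N -> ctr[1]=0
Ev 3: PC=5 idx=1 pred=N actual=T -> ctr[1]=1
Ev 4: PC=6 idx=2 pred=N actual=N -> ctr[2]=0
Ev 5: PC=5 idx=1 pred=N actual=T -> ctr[1]=2
Ev 6: PC=6 idx=2 pred=N actual=T -> ctr[2]=1
Ev 7: PC=5 idx=1 pred=T actual=T -> ctr[1]=3
Ev 8: PC=5 idx=1 pred=T actual=T -> ctr[1]=3
Ev 9: PC=6 idx=2 pred=N actual=T -> ctr[2]=2
Ev 10: PC=6 idx=2 pred=T actual=N -> ctr[2]=1
Ev 11: PC=6 idx=2 pred=N actual=T -> ctr[2]=2
Ev 12: PC=5 idx=1 pred=T actual=N -> ctr[1]=2
Ev 13: PC=5 idx=1 pred=T actual=T -> ctr[1]=3
Ev 14: PC=5 idx=1 pred=T actual=T -> ctr[1]=3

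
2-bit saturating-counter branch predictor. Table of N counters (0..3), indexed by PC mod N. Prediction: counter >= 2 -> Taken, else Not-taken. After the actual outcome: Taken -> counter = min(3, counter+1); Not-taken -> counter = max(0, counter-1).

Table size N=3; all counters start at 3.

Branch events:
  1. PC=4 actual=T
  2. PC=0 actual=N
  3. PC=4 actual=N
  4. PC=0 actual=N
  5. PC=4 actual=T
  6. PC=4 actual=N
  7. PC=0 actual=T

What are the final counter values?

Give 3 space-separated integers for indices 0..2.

Ev 1: PC=4 idx=1 pred=T actual=T -> ctr[1]=3
Ev 2: PC=0 idx=0 pred=T actual=N -> ctr[0]=2
Ev 3: PC=4 idx=1 pred=T actual=N -> ctr[1]=2
Ev 4: PC=0 idx=0 pred=T actual=N -> ctr[0]=1
Ev 5: PC=4 idx=1 pred=T actual=T -> ctr[1]=3
Ev 6: PC=4 idx=1 pred=T actual=N -> ctr[1]=2
Ev 7: PC=0 idx=0 pred=N actual=T -> ctr[0]=2

Answer: 2 2 3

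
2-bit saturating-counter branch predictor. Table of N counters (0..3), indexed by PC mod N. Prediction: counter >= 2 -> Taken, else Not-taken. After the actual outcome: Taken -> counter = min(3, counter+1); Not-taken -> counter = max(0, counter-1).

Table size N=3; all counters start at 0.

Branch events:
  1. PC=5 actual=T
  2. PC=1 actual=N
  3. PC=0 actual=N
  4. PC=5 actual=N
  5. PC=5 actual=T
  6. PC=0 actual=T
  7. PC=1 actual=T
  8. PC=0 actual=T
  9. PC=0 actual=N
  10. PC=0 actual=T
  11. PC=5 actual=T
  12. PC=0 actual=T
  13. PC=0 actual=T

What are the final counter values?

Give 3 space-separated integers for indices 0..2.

Ev 1: PC=5 idx=2 pred=N actual=T -> ctr[2]=1
Ev 2: PC=1 idx=1 pred=N actual=N -> ctr[1]=0
Ev 3: PC=0 idx=0 pred=N actual=N -> ctr[0]=0
Ev 4: PC=5 idx=2 pred=N actual=N -> ctr[2]=0
Ev 5: PC=5 idx=2 pred=N actual=T -> ctr[2]=1
Ev 6: PC=0 idx=0 pred=N actual=T -> ctr[0]=1
Ev 7: PC=1 idx=1 pred=N actual=T -> ctr[1]=1
Ev 8: PC=0 idx=0 pred=N actual=T -> ctr[0]=2
Ev 9: PC=0 idx=0 pred=T actual=N -> ctr[0]=1
Ev 10: PC=0 idx=0 pred=N actual=T -> ctr[0]=2
Ev 11: PC=5 idx=2 pred=N actual=T -> ctr[2]=2
Ev 12: PC=0 idx=0 pred=T actual=T -> ctr[0]=3
Ev 13: PC=0 idx=0 pred=T actual=T -> ctr[0]=3

Answer: 3 1 2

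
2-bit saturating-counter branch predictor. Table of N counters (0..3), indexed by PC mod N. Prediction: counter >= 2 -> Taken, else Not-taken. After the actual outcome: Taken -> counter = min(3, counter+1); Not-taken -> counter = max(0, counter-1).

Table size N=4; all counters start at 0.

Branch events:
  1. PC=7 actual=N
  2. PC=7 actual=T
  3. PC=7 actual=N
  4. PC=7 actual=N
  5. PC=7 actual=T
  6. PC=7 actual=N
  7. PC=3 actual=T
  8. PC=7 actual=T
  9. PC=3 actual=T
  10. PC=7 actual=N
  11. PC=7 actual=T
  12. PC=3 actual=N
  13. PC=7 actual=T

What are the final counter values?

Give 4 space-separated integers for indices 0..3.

Answer: 0 0 0 3

Derivation:
Ev 1: PC=7 idx=3 pred=N actual=N -> ctr[3]=0
Ev 2: PC=7 idx=3 pred=N actual=T -> ctr[3]=1
Ev 3: PC=7 idx=3 pred=N actual=N -> ctr[3]=0
Ev 4: PC=7 idx=3 pred=N actual=N -> ctr[3]=0
Ev 5: PC=7 idx=3 pred=N actual=T -> ctr[3]=1
Ev 6: PC=7 idx=3 pred=N actual=N -> ctr[3]=0
Ev 7: PC=3 idx=3 pred=N actual=T -> ctr[3]=1
Ev 8: PC=7 idx=3 pred=N actual=T -> ctr[3]=2
Ev 9: PC=3 idx=3 pred=T actual=T -> ctr[3]=3
Ev 10: PC=7 idx=3 pred=T actual=N -> ctr[3]=2
Ev 11: PC=7 idx=3 pred=T actual=T -> ctr[3]=3
Ev 12: PC=3 idx=3 pred=T actual=N -> ctr[3]=2
Ev 13: PC=7 idx=3 pred=T actual=T -> ctr[3]=3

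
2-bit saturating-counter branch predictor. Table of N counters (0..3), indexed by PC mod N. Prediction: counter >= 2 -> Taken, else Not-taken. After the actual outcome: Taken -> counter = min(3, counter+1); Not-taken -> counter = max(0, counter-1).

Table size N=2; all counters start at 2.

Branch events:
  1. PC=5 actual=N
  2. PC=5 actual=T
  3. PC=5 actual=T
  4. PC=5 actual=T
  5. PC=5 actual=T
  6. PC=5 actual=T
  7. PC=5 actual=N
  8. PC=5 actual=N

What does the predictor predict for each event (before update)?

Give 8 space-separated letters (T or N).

Answer: T N T T T T T T

Derivation:
Ev 1: PC=5 idx=1 pred=T actual=N -> ctr[1]=1
Ev 2: PC=5 idx=1 pred=N actual=T -> ctr[1]=2
Ev 3: PC=5 idx=1 pred=T actual=T -> ctr[1]=3
Ev 4: PC=5 idx=1 pred=T actual=T -> ctr[1]=3
Ev 5: PC=5 idx=1 pred=T actual=T -> ctr[1]=3
Ev 6: PC=5 idx=1 pred=T actual=T -> ctr[1]=3
Ev 7: PC=5 idx=1 pred=T actual=N -> ctr[1]=2
Ev 8: PC=5 idx=1 pred=T actual=N -> ctr[1]=1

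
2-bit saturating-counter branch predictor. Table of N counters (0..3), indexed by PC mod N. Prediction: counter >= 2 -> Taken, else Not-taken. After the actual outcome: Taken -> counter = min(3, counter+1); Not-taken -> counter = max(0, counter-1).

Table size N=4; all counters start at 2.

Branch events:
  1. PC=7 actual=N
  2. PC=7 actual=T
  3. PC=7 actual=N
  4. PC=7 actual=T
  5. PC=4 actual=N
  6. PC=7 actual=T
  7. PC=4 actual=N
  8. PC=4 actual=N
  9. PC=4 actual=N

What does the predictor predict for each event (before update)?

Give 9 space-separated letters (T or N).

Answer: T N T N T T N N N

Derivation:
Ev 1: PC=7 idx=3 pred=T actual=N -> ctr[3]=1
Ev 2: PC=7 idx=3 pred=N actual=T -> ctr[3]=2
Ev 3: PC=7 idx=3 pred=T actual=N -> ctr[3]=1
Ev 4: PC=7 idx=3 pred=N actual=T -> ctr[3]=2
Ev 5: PC=4 idx=0 pred=T actual=N -> ctr[0]=1
Ev 6: PC=7 idx=3 pred=T actual=T -> ctr[3]=3
Ev 7: PC=4 idx=0 pred=N actual=N -> ctr[0]=0
Ev 8: PC=4 idx=0 pred=N actual=N -> ctr[0]=0
Ev 9: PC=4 idx=0 pred=N actual=N -> ctr[0]=0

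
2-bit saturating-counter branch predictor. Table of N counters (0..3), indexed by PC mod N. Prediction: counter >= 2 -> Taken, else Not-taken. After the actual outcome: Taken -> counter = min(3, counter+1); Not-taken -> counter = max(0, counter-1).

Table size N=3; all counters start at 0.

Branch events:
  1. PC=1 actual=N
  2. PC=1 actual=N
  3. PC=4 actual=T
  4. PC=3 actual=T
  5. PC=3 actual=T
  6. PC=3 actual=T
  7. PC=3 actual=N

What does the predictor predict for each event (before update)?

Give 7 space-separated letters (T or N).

Ev 1: PC=1 idx=1 pred=N actual=N -> ctr[1]=0
Ev 2: PC=1 idx=1 pred=N actual=N -> ctr[1]=0
Ev 3: PC=4 idx=1 pred=N actual=T -> ctr[1]=1
Ev 4: PC=3 idx=0 pred=N actual=T -> ctr[0]=1
Ev 5: PC=3 idx=0 pred=N actual=T -> ctr[0]=2
Ev 6: PC=3 idx=0 pred=T actual=T -> ctr[0]=3
Ev 7: PC=3 idx=0 pred=T actual=N -> ctr[0]=2

Answer: N N N N N T T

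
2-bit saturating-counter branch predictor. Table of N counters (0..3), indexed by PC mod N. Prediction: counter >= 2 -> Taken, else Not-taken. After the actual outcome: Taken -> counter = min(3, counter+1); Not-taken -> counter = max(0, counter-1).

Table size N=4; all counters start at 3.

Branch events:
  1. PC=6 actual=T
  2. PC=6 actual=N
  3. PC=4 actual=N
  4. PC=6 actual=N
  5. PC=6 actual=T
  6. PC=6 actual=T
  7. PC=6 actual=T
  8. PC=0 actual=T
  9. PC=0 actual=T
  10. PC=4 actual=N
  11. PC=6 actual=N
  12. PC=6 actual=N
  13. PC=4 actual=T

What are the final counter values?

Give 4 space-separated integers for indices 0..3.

Answer: 3 3 1 3

Derivation:
Ev 1: PC=6 idx=2 pred=T actual=T -> ctr[2]=3
Ev 2: PC=6 idx=2 pred=T actual=N -> ctr[2]=2
Ev 3: PC=4 idx=0 pred=T actual=N -> ctr[0]=2
Ev 4: PC=6 idx=2 pred=T actual=N -> ctr[2]=1
Ev 5: PC=6 idx=2 pred=N actual=T -> ctr[2]=2
Ev 6: PC=6 idx=2 pred=T actual=T -> ctr[2]=3
Ev 7: PC=6 idx=2 pred=T actual=T -> ctr[2]=3
Ev 8: PC=0 idx=0 pred=T actual=T -> ctr[0]=3
Ev 9: PC=0 idx=0 pred=T actual=T -> ctr[0]=3
Ev 10: PC=4 idx=0 pred=T actual=N -> ctr[0]=2
Ev 11: PC=6 idx=2 pred=T actual=N -> ctr[2]=2
Ev 12: PC=6 idx=2 pred=T actual=N -> ctr[2]=1
Ev 13: PC=4 idx=0 pred=T actual=T -> ctr[0]=3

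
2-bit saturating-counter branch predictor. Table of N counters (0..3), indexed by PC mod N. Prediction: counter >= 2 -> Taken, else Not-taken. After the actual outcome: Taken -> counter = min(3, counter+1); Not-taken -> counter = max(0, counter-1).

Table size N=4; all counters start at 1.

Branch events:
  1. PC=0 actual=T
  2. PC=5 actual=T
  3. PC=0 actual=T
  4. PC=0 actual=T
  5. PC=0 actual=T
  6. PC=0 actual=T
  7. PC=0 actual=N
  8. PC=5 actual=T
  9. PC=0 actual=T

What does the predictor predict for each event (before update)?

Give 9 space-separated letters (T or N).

Answer: N N T T T T T T T

Derivation:
Ev 1: PC=0 idx=0 pred=N actual=T -> ctr[0]=2
Ev 2: PC=5 idx=1 pred=N actual=T -> ctr[1]=2
Ev 3: PC=0 idx=0 pred=T actual=T -> ctr[0]=3
Ev 4: PC=0 idx=0 pred=T actual=T -> ctr[0]=3
Ev 5: PC=0 idx=0 pred=T actual=T -> ctr[0]=3
Ev 6: PC=0 idx=0 pred=T actual=T -> ctr[0]=3
Ev 7: PC=0 idx=0 pred=T actual=N -> ctr[0]=2
Ev 8: PC=5 idx=1 pred=T actual=T -> ctr[1]=3
Ev 9: PC=0 idx=0 pred=T actual=T -> ctr[0]=3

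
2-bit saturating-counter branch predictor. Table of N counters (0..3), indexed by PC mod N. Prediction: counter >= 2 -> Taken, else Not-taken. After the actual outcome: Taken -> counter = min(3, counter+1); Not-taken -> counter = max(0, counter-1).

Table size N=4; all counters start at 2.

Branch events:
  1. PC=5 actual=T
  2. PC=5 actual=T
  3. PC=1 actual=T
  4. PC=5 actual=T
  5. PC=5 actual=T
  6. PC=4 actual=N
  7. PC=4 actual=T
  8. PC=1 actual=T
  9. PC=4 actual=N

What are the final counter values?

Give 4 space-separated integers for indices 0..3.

Ev 1: PC=5 idx=1 pred=T actual=T -> ctr[1]=3
Ev 2: PC=5 idx=1 pred=T actual=T -> ctr[1]=3
Ev 3: PC=1 idx=1 pred=T actual=T -> ctr[1]=3
Ev 4: PC=5 idx=1 pred=T actual=T -> ctr[1]=3
Ev 5: PC=5 idx=1 pred=T actual=T -> ctr[1]=3
Ev 6: PC=4 idx=0 pred=T actual=N -> ctr[0]=1
Ev 7: PC=4 idx=0 pred=N actual=T -> ctr[0]=2
Ev 8: PC=1 idx=1 pred=T actual=T -> ctr[1]=3
Ev 9: PC=4 idx=0 pred=T actual=N -> ctr[0]=1

Answer: 1 3 2 2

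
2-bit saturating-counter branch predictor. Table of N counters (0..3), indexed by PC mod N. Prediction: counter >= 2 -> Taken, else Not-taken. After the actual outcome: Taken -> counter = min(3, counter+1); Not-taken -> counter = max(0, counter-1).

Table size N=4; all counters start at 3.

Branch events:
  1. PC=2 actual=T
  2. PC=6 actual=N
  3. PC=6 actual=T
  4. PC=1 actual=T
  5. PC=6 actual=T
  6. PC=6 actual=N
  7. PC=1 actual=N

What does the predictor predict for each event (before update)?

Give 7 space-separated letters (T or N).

Ev 1: PC=2 idx=2 pred=T actual=T -> ctr[2]=3
Ev 2: PC=6 idx=2 pred=T actual=N -> ctr[2]=2
Ev 3: PC=6 idx=2 pred=T actual=T -> ctr[2]=3
Ev 4: PC=1 idx=1 pred=T actual=T -> ctr[1]=3
Ev 5: PC=6 idx=2 pred=T actual=T -> ctr[2]=3
Ev 6: PC=6 idx=2 pred=T actual=N -> ctr[2]=2
Ev 7: PC=1 idx=1 pred=T actual=N -> ctr[1]=2

Answer: T T T T T T T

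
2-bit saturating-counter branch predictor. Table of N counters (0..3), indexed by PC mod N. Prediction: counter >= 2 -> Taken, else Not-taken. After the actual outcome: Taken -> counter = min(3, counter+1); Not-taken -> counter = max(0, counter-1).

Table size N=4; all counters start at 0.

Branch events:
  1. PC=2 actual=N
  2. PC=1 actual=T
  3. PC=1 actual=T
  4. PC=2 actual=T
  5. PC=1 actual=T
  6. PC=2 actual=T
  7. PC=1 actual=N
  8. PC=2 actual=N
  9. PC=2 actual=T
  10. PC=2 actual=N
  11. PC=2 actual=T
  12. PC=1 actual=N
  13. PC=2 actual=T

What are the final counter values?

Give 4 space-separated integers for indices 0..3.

Ev 1: PC=2 idx=2 pred=N actual=N -> ctr[2]=0
Ev 2: PC=1 idx=1 pred=N actual=T -> ctr[1]=1
Ev 3: PC=1 idx=1 pred=N actual=T -> ctr[1]=2
Ev 4: PC=2 idx=2 pred=N actual=T -> ctr[2]=1
Ev 5: PC=1 idx=1 pred=T actual=T -> ctr[1]=3
Ev 6: PC=2 idx=2 pred=N actual=T -> ctr[2]=2
Ev 7: PC=1 idx=1 pred=T actual=N -> ctr[1]=2
Ev 8: PC=2 idx=2 pred=T actual=N -> ctr[2]=1
Ev 9: PC=2 idx=2 pred=N actual=T -> ctr[2]=2
Ev 10: PC=2 idx=2 pred=T actual=N -> ctr[2]=1
Ev 11: PC=2 idx=2 pred=N actual=T -> ctr[2]=2
Ev 12: PC=1 idx=1 pred=T actual=N -> ctr[1]=1
Ev 13: PC=2 idx=2 pred=T actual=T -> ctr[2]=3

Answer: 0 1 3 0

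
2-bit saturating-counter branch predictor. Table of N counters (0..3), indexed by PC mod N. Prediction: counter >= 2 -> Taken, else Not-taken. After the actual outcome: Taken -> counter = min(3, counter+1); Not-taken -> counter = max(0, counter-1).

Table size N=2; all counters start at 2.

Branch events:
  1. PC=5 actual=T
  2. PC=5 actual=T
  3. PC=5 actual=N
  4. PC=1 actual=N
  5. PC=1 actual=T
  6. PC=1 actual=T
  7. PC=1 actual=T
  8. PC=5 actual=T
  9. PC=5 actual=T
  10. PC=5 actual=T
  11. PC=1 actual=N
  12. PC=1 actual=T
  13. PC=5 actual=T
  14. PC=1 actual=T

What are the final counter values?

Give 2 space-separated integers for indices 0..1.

Ev 1: PC=5 idx=1 pred=T actual=T -> ctr[1]=3
Ev 2: PC=5 idx=1 pred=T actual=T -> ctr[1]=3
Ev 3: PC=5 idx=1 pred=T actual=N -> ctr[1]=2
Ev 4: PC=1 idx=1 pred=T actual=N -> ctr[1]=1
Ev 5: PC=1 idx=1 pred=N actual=T -> ctr[1]=2
Ev 6: PC=1 idx=1 pred=T actual=T -> ctr[1]=3
Ev 7: PC=1 idx=1 pred=T actual=T -> ctr[1]=3
Ev 8: PC=5 idx=1 pred=T actual=T -> ctr[1]=3
Ev 9: PC=5 idx=1 pred=T actual=T -> ctr[1]=3
Ev 10: PC=5 idx=1 pred=T actual=T -> ctr[1]=3
Ev 11: PC=1 idx=1 pred=T actual=N -> ctr[1]=2
Ev 12: PC=1 idx=1 pred=T actual=T -> ctr[1]=3
Ev 13: PC=5 idx=1 pred=T actual=T -> ctr[1]=3
Ev 14: PC=1 idx=1 pred=T actual=T -> ctr[1]=3

Answer: 2 3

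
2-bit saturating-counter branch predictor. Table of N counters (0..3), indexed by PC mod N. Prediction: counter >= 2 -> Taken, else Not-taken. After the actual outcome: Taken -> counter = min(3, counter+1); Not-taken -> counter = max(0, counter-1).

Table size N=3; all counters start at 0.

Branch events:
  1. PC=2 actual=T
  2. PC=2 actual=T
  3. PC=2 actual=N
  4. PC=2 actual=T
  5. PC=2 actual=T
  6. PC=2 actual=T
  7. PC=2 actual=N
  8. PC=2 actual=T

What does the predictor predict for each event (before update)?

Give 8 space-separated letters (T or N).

Ev 1: PC=2 idx=2 pred=N actual=T -> ctr[2]=1
Ev 2: PC=2 idx=2 pred=N actual=T -> ctr[2]=2
Ev 3: PC=2 idx=2 pred=T actual=N -> ctr[2]=1
Ev 4: PC=2 idx=2 pred=N actual=T -> ctr[2]=2
Ev 5: PC=2 idx=2 pred=T actual=T -> ctr[2]=3
Ev 6: PC=2 idx=2 pred=T actual=T -> ctr[2]=3
Ev 7: PC=2 idx=2 pred=T actual=N -> ctr[2]=2
Ev 8: PC=2 idx=2 pred=T actual=T -> ctr[2]=3

Answer: N N T N T T T T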